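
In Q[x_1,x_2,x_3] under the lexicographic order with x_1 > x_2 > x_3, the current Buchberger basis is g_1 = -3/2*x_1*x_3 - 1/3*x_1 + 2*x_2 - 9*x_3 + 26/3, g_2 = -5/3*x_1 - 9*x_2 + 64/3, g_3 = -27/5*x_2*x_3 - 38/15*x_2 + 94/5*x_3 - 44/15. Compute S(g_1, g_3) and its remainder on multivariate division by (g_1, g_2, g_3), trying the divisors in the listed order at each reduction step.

lcm(LM(g_1), LM(g_3)) = x_1*x_2*x_3.
S = (lcm/LT(g_1))·g_1 − (lcm/LT(g_3))·g_3 = -20/81*x_1*x_2 + 94/27*x_1*x_3 - 44/81*x_1 - 4/3*x_2**2 + 6*x_2*x_3 - 52/9*x_2.
Reduce S modulo (g_1, g_2, g_3) in that order:
  leading term x_1*x_2: subtract (4/27*x_2)·g_2 from -20/81*x_1*x_2 + 94/27*x_1*x_3 - 44/81*x_1 - 4/3*x_2**2 + 6*x_2*x_3 - 52/9*x_2 → 94/27*x_1*x_3 - 44/81*x_1 + 6*x_2*x_3 - 724/81*x_2
  leading term x_1*x_3: subtract (-188/81)·g_1 from 94/27*x_1*x_3 - 44/81*x_1 + 6*x_2*x_3 - 724/81*x_2 → -320/243*x_1 + 6*x_2*x_3 - 116/27*x_2 - 188/9*x_3 + 4888/243
  leading term x_1: subtract (64/81)·g_2 from -320/243*x_1 + 6*x_2*x_3 - 116/27*x_2 - 188/9*x_3 + 4888/243 → 6*x_2*x_3 + 76/27*x_2 - 188/9*x_3 + 88/27
  leading term x_2*x_3: subtract (-10/9)·g_3 from 6*x_2*x_3 + 76/27*x_2 - 188/9*x_3 + 88/27 → 0
The remainder is 0, so this S-polynomial contributes no new basis element.

S(g_1, g_3) = -20/81*x_1*x_2 + 94/27*x_1*x_3 - 44/81*x_1 - 4/3*x_2**2 + 6*x_2*x_3 - 52/9*x_2; remainder on division = 0.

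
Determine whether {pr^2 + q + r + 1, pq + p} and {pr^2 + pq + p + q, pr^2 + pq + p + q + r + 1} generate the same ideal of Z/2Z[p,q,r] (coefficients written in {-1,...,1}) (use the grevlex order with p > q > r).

Equality of ideals is decidable: compute both reduced Gröbner bases (unique for the ordering) and check whether they agree.
Buchberger on the first generating set:
f_1 = pr^2 + q + r + 1, LT = pr^2.
f_2 = pq + p, LT = pq.

S(f_1,f_2): lcm = pqr^2. S = pr^2 + q^2 + qr + q.
  reduce S modulo (f_1, f_2):
  remainder q^2 + qr + r + 1 ≠ 0; add g_3 = q^2 + qr + r + 1 to the basis.

The other S-polynomials (S(f_1,g_3), S(f_2,g_3)) all reduce to 0 modulo the current basis, so we have a Gröbner basis.
Inter-reduce: drop elements whose leading term is divisible by another's, tail-reduce, and make monic.
Reduced Gröbner basis: {pr^2 + q + r + 1, pq + p, q^2 + qr + r + 1}.

Buchberger on the second generating set:
h_1 = pr^2 + pq + p + q, LT = pr^2.
h_2 = pr^2 + pq + p + q + r + 1, LT = pr^2.

S(h_1,h_2): lcm = pr^2. S = r + 1.
  reduce S modulo (h_1, h_2):
  remainder r + 1 ≠ 0; add k_3 = r + 1 to the basis.

S(h_1,k_3): lcm = pr^2. S = pq + pr + p + q.
  reduce S modulo (h_1, h_2, k_3):
  remainder pq + q ≠ 0; add k_4 = pq + q to the basis.

The other S-polynomials (S(h_2,k_3), S(h_1,k_4), S(h_2,k_4), S(k_3,k_4)) all reduce to 0 modulo the current basis, so we have a Gröbner basis.
Inter-reduce: drop elements whose leading term is divisible by another's, tail-reduce, and make monic.
Reduced Gröbner basis: {pq + q, r + 1}.

These differ, so the ideals are not equal.

No, the ideals differ.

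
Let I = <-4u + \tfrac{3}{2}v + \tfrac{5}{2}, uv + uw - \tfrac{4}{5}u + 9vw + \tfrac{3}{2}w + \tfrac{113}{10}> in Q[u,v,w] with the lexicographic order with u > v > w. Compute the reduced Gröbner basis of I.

f_1 = -4u + \tfrac{3}{2}v + \tfrac{5}{2}, LT = u.
f_2 = uv + uw - \tfrac{4}{5}u + 9vw + \tfrac{3}{2}w + \tfrac{113}{10}, LT = uv.

S(f_1,f_2): lcm = uv. S = -uw + \tfrac{4}{5}u - \tfrac{3}{8}v^{2} - 9vw - \tfrac{5}{8}v - \tfrac{3}{2}w - \tfrac{113}{10}.
  leading term uw: subtract (\tfrac{1}{4}w)·f_1 from -uw + \tfrac{4}{5}u - \tfrac{3}{8}v^{2} - 9vw - \tfrac{5}{8}v - \tfrac{3}{2}w - \tfrac{113}{10} → \tfrac{4}{5}u - \tfrac{3}{8}v^{2} - \tfrac{75}{8}vw - \tfrac{5}{8}v - \tfrac{17}{8}w - \tfrac{113}{10}
  leading term u: subtract (-\tfrac{1}{5})·f_1 from \tfrac{4}{5}u - \tfrac{3}{8}v^{2} - \tfrac{75}{8}vw - \tfrac{5}{8}v - \tfrac{17}{8}w - \tfrac{113}{10} → -\tfrac{3}{8}v^{2} - \tfrac{75}{8}vw - \tfrac{13}{40}v - \tfrac{17}{8}w - \tfrac{54}{5}
  leading term v^{2}: no divisor's leading term divides it; move -\tfrac{3}{8}v^{2} to the remainder.
  leading term vw: no divisor's leading term divides it; move -\tfrac{75}{8}vw to the remainder.
  leading term v: no divisor's leading term divides it; move -\tfrac{13}{40}v to the remainder.
  leading term w: no divisor's leading term divides it; move -\tfrac{17}{8}w to the remainder.
  leading term 1: no divisor's leading term divides it; move -\tfrac{54}{5} to the remainder.
  remainder -\tfrac{3}{8}v^{2} - \tfrac{75}{8}vw - \tfrac{13}{40}v - \tfrac{17}{8}w - \tfrac{54}{5} ≠ 0; add g_3 = -\tfrac{3}{8}v^{2} - \tfrac{75}{8}vw - \tfrac{13}{40}v - \tfrac{17}{8}w - \tfrac{54}{5} to the basis.

The other S-polynomials (S(f_1,g_3), S(f_2,g_3)) all reduce to 0 modulo the current basis, so we have a Gröbner basis.
Inter-reduce: drop elements whose leading term is divisible by another's, tail-reduce, and make monic.

G = {u - \tfrac{3}{8}v - \tfrac{5}{8}, v^{2} + 25vw + \tfrac{13}{15}v + \tfrac{17}{3}w + \tfrac{144}{5}}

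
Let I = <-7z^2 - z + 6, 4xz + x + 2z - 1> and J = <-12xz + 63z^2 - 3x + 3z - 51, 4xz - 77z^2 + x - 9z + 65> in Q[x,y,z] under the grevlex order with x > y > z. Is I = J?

Yes, the ideals are equal.

Since reduced Gröbner bases are canonical representatives of ideals under a given ordering, it suffices to compute and compare them.
Buchberger on the first generating set:
f_1 = -7z^2 - z + 6, LT = z^2.
f_2 = 4xz + x + 2z - 1, LT = xz.

S(f_1,f_2): lcm = xz^2. S = -3/28xz - 1/2z^2 - 6/7x + 1/4z.
  reduce S modulo (f_1, f_2):
  remainder -93/112x + 3/8z - 51/112 ≠ 0; add g_3 = -93/112x + 3/8z - 51/112 to the basis.

The other S-polynomials (S(f_1,g_3), S(f_2,g_3)) all reduce to 0 modulo the current basis, so we have a Gröbner basis.
Inter-reduce: drop elements whose leading term is divisible by another's, tail-reduce, and make monic.
Reduced Gröbner basis: {z^2 + 1/7z - 6/7, x - 14/31z + 17/31}.

Buchberger on the second generating set:
h_1 = -12xz + 63z^2 - 3x + 3z - 51, LT = xz.
h_2 = 4xz - 77z^2 + x - 9z + 65, LT = xz.

S(h_1,h_2): lcm = xz. S = 14z^2 + 2z - 12.
  reduce S modulo (h_1, h_2):
  remainder 14z^2 + 2z - 12 ≠ 0; add k_3 = 14z^2 + 2z - 12 to the basis.

S(h_1,k_3): lcm = xz^2. S = -21/4z^3 + 3/28xz - 1/4z^2 + 6/7x + 17/4z.
  reduce S modulo (h_1, h_2, k_3):
  remainder 93/112x - 3/8z + 51/112 ≠ 0; add k_4 = 93/112x - 3/8z + 51/112 to the basis.

The other S-polynomials (S(h_2,k_3), S(h_1,k_4), S(h_2,k_4), S(k_3,k_4)) all reduce to 0 modulo the current basis, so we have a Gröbner basis.
Inter-reduce: drop elements whose leading term is divisible by another's, tail-reduce, and make monic.
Reduced Gröbner basis: {z^2 + 1/7z - 6/7, x - 14/31z + 17/31}.

The two bases agree; hence the ideals are identical.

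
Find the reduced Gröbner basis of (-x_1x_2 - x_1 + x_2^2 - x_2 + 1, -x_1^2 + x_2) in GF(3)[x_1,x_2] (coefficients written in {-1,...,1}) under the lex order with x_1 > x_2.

G = {x_1^2 - x_2, x_1x_2 + x_1 - x_2^2 + x_2 - 1, x_2^3 - x_2^2 - x_2 + 1}

Buchberger's algorithm terminates because the ascending chain of leading-term ideals stabilizes.

f_1 = -x_1x_2 - x_1 + x_2^2 - x_2 + 1, LT = x_1x_2.
f_2 = -x_1^2 + x_2, LT = x_1^2.

S(f_1,f_2): lcm = x_1^2x_2. S = x_1^2 - x_1x_2^2 + x_1x_2 - x_1 + x_2^2.
  reduce S modulo (f_1, f_2):
  remainder -x_2^3 + x_2^2 + x_2 - 1 ≠ 0; add g_3 = -x_2^3 + x_2^2 + x_2 - 1 to the basis.

The other S-polynomials (S(f_1,g_3), S(f_2,g_3)) all reduce to 0 modulo the current basis, so we have a Gröbner basis.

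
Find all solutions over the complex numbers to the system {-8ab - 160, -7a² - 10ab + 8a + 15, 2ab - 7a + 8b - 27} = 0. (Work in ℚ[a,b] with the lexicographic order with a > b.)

{(-5, 4)}

Compute a lex Gröbner basis by Buchberger's algorithm.
f_1 = -8ab - 160, LT = ab.
f_2 = -7a² - 10ab + 8a + 15, LT = a².
f_3 = 2ab - 7a + 8b - 27, LT = ab.

S(f_1,f_2): lcm = a²b. S = -10/7ab² + 8/7ab + 20a + 15/7b.
  leading term ab²: subtract (5/28b)·f_1 from -10/7ab² + 8/7ab + 20a + 15/7b → 8/7ab + 20a + 215/7b
  leading term ab: subtract (-1/7)·f_1 from 8/7ab + 20a + 215/7b → 20a + 215/7b - 160/7
  leading term a: no divisor's leading term divides it; move 20a to the remainder.
  leading term b: no divisor's leading term divides it; move 215/7b to the remainder.
  leading term 1: no divisor's leading term divides it; move -160/7 to the remainder.
  remainder 20a + 215/7b - 160/7 ≠ 0; add h_4 = 20a + 215/7b - 160/7 to the basis.

S(f_1,f_3): lcm = ab. S = 7/2a - 4b + 67/2.
  leading term a: subtract (7/40)·h_4 from 7/2a - 4b + 67/2 → -75/8b + 75/2
  leading term b: no divisor's leading term divides it; move -75/8b to the remainder.
  leading term 1: no divisor's leading term divides it; move 75/2 to the remainder.
  remainder -75/8b + 75/2 ≠ 0; add h_5 = -75/8b + 75/2 to the basis.

S(f_2,f_3): lcm = a²b. S = 7/2a² + 10/7ab² - 36/7ab + 27/2a - 15/7b.
  leading term a²: subtract (-½)·f_2 from 7/2a² + 10/7ab² - 36/7ab + 27/2a - 15/7b → 10/7ab² - 71/7ab + 35/2a - 15/7b + 15/2
  leading term ab²: subtract (-5/28b)·f_1 from 10/7ab² - 71/7ab + 35/2a - 15/7b + 15/2 → -71/7ab + 35/2a - 215/7b + 15/2
  leading term ab: subtract (71/56)·f_1 from -71/7ab + 35/2a - 215/7b + 15/2 → 35/2a - 215/7b + 2945/14
  leading term a: subtract (⅞)·h_4 from 35/2a - 215/7b + 2945/14 → -3225/56b + 3225/14
  leading term b: subtract (43/7)·h_5 from -3225/56b + 3225/14 → 0
  remainder 0.

S(f_1,h_4): lcm = ab. S = -43/28b² + 8/7b + 20.
  leading term b²: subtract (86/525b)·h_5 from -43/28b² + 8/7b + 20 → -5b + 20
  leading term b: subtract (8/15)·h_5 from -5b + 20 → 0
  remainder 0.

S(f_2,h_4): lcm = a². S = -3/28ab - 15/7.
  leading term ab: subtract (3/224)·f_1 from -3/28ab - 15/7 → 0
  remainder 0.

S(f_3,h_4): lcm = ab. S = -7/2a - 43/28b² + 36/7b - 27/2.
  leading term a: subtract (-7/40)·h_4 from -7/2a - 43/28b² + 36/7b - 27/2 → -43/28b² + 589/56b - 35/2
  leading term b²: subtract (86/525b)·h_5 from -43/28b² + 589/56b - 35/2 → 35/8b - 35/2
  leading term b: subtract (-7/15)·h_5 from 35/8b - 35/2 → 0
  remainder 0.

S(f_1,h_5): lcm = ab. S = 4a + 20.
  leading term a: subtract (⅕)·h_4 from 4a + 20 → -43/7b + 172/7
  leading term b: subtract (344/525)·h_5 from -43/7b + 172/7 → 0
  remainder 0.

S(f_2,h_5): leading monomials are coprime, so the S-polynomial reduces to 0 (Buchberger's first criterion).
S(f_3,h_5): lcm = ab. S = ½a + 4b - 27/2.
  leading term a: subtract (1/40)·h_4 from ½a + 4b - 27/2 → 181/56b - 181/14
  leading term b: subtract (-181/525)·h_5 from 181/56b - 181/14 → 0
  remainder 0.

S(h_4,h_5): leading monomials are coprime, so the S-polynomial reduces to 0 (Buchberger's first criterion).
Every S-polynomial of the final basis reduces to 0, so we have a Gröbner basis.
Inter-reduce: drop elements whose leading term is divisible by another's, tail-reduce, and make monic.
Reduced Gröbner basis: {a + 5, b - 4}.

Elimination: the polynomial b - 4 lies in the elimination ideal for b, so b ∈ {4}. For each such b, the remaining basis elements (now univariate) give the rest of the solution.
  b = 4: the earlier basis element becomes a + 5 = 0, giving a = -5 — point (-5, 4).
Each listed point satisfies every original equation (direct substitution).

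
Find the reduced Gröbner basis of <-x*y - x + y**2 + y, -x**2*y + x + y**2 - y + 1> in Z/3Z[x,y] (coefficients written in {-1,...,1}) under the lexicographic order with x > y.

f_1 = -x*y - x + y**2 + y, LT = x*y.
f_2 = -x**2*y + x + y**2 - y + 1, LT = x**2*y.

S(f_1,f_2): lcm = x**2*y. S = x**2 - x*y**2 - x*y + x + y**2 - y + 1.
  leading term x**2: no divisor's leading term divides it; move x**2 to the remainder.
  leading term x*y**2: subtract (y)·f_1 from -x*y**2 - x*y + x + y**2 - y + 1 → x - y**3 - y + 1
  leading term x: no divisor's leading term divides it; move x to the remainder.
  leading term y**3: no divisor's leading term divides it; move -y**3 to the remainder.
  leading term y: no divisor's leading term divides it; move -y to the remainder.
  leading term 1: no divisor's leading term divides it; move 1 to the remainder.
  remainder x**2 + x - y**3 - y + 1 ≠ 0; add g_3 = x**2 + x - y**3 - y + 1 to the basis.

S(f_1,g_3): lcm = x**2*y. S = x**2 - x*y**2 + x*y + y**4 + y**2 - y.
  leading term x**2: subtract (1)·g_3 from x**2 - x*y**2 + x*y + y**4 + y**2 - y → -x*y**2 + x*y - x + y**4 + y**3 + y**2 - 1
  leading term x*y**2: subtract (y)·f_1 from -x*y**2 + x*y - x + y**4 + y**3 + y**2 - 1 → -x*y - x + y**4 - 1
  leading term x*y: subtract (1)·f_1 from -x*y - x + y**4 - 1 → y**4 - y**2 - y - 1
  leading term y**4: no divisor's leading term divides it; move y**4 to the remainder.
  leading term y**2: no divisor's leading term divides it; move -y**2 to the remainder.
  leading term y: no divisor's leading term divides it; move -y to the remainder.
  leading term 1: no divisor's leading term divides it; move -1 to the remainder.
  remainder y**4 - y**2 - y - 1 ≠ 0; add g_4 = y**4 - y**2 - y - 1 to the basis.

The other S-polynomials (S(f_2,g_3), S(f_1,g_4), S(f_2,g_4), S(g_3,g_4)) all reduce to 0 modulo the current basis, so we have a Gröbner basis.
Inter-reduce: drop elements whose leading term is divisible by another's, tail-reduce, and make monic.

G = {x**2 + x - y**3 - y + 1, x*y + x - y**2 - y, y**4 - y**2 - y - 1}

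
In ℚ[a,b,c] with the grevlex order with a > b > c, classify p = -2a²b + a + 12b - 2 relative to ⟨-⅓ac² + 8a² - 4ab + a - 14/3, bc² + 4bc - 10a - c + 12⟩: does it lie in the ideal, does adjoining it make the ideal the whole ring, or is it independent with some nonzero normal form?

-2a²b + a + 12b - 2 is independent of I; its normal form modulo I is -ab² + ⅓abc - ⅚a² + ¼ab - 1/12ac + 2a + 65/6b - 2.

First compute the reduced Gröbner basis of I by Buchberger's algorithm.
f_1 = -⅓ac² + 8a² - 4ab + a - 14/3, LT = ac².
f_2 = bc² + 4bc - 10a - c + 12, LT = bc².

S(f_1,f_2): lcm = abc². S = -24a²b + 12ab² - 4abc + 10a² - 3ab + ac - 12a + 14b.
  reduce S modulo (f_1, f_2):
  remainder -24a²b + 12ab² - 4abc + 10a² - 3ab + ac - 12a + 14b ≠ 0; add h_3 = -24a²b + 12ab² - 4abc + 10a² - 3ab + ac - 12a + 14b to the basis.

The other S-polynomials (S(f_1,h_3), S(f_2,h_3)) all reduce to 0 modulo the current basis, so we have a Gröbner basis.
Inter-reduce: drop elements whose leading term is divisible by another's, tail-reduce, and make monic.
Reduced Gröbner basis: {a²b - ½ab² + ⅙abc - 5/12a² + ⅛ab - 1/24ac + ½a - 7/12b, ac² - 24a² + 12ab - 3a + 14, bc² + 4bc - 10a - c + 12}.
Label its elements g_1 = a²b - ½ab² + ⅙abc - 5/12a² + ⅛ab - 1/24ac + ½a - 7/12b, g_2 = ac² - 24a² + 12ab - 3a + 14, g_3 = bc² + 4bc - 10a - c + 12.

Reduce p = -2a²b + a + 12b - 2 modulo G:
  leading term a²b: subtract (-2)·g_1 from -2a²b + a + 12b - 2 → -ab² + ⅓abc - ⅚a² + ¼ab - 1/12ac + 2a + 65/6b - 2
  leading term ab²: no divisor's leading term divides it; move -ab² to the remainder.
  leading term abc: no divisor's leading term divides it; move ⅓abc to the remainder.
  leading term a²: no divisor's leading term divides it; move -⅚a² to the remainder.
  leading term ab: no divisor's leading term divides it; move ¼ab to the remainder.
  leading term ac: no divisor's leading term divides it; move -1/12ac to the remainder.
  leading term a: no divisor's leading term divides it; move 2a to the remainder.
  leading term b: no divisor's leading term divides it; move 65/6b to the remainder.
  leading term 1: no divisor's leading term divides it; move -2 to the remainder.
  normal form = -ab² + ⅓abc - ⅚a² + ¼ab - 1/12ac + 2a + 65/6b - 2.
The normal form is nonzero, so p ∉ I. Since p minus its normal form lies in I, I + (p) = I + (r) where r = -ab² + ⅓abc - ⅚a² + ¼ab - 1/12ac + 2a + 65/6b - 2; decide whether this ideal is the whole ring.
Run Buchberger on G together with r (pairs among the g_i already reduce to 0 since G is a Gröbner basis):
g_1 = a²b - ½ab² + ⅙abc - 5/12a² + ⅛ab - 1/24ac + ½a - 7/12b, LT = a²b.
g_2 = ac² - 24a² + 12ab - 3a + 14, LT = ac².
g_3 = bc² + 4bc - 10a - c + 12, LT = bc².
r = -ab² + ⅓abc - ⅚a² + ¼ab - 1/12ac + 2a + 65/6b - 2, LT = ab².

S(g_1,r): lcm = a²b². S = -½ab³ + ⅓a²bc + ⅙ab²c - ⅚a³ - ⅙a²b + ⅛ab² - 1/12a²c - 1/24abc + 2a² + 34/3ab - 7/12b² - 2a.
  reduce S modulo (g_1, g_2, g_3, r):
  remainder -⅚a³ - 1/12a²c + 2a² + 31/3ab - 6b² + ⅙ac + 2bc - 15/8a + 5/2b - ⅓c - ¼ ≠ 0; add m_5 = -⅚a³ - 1/12a²c + 2a² + 31/3ab - 6b² + ⅙ac + 2bc - 15/8a + 5/2b - ⅓c - ¼ to the basis.

S(g_2,r): lcm = ab²c². S = ⅓abc³ - 24a²b² + 12ab³ - ⅚a²c² + ¼abc² - 1/12ac³ - 3ab² + 2ac² + 65/6bc² + 14b² - 2c².
  reduce S modulo (g_1, g_2, g_3, r, m_5):
  remainder -260ab + 144b² - 48bc - 2c² + 168a - 60b + 12c - 152 ≠ 0; add m_6 = -260ab + 144b² - 48bc - 2c² + 168a - 60b + 12c - 152 to the basis.

S(g_1,m_5): lcm = a³b. S = -½a²b² + 1/15a²bc - 5/12a³ + 101/40a²b + 62/5ab² - 36/5b³ - 1/24a²c + ⅕abc + 12/5b²c + ½a² - 17/6ab + 3b² - ⅖bc - 3/10b.
  reduce S modulo (g_1, g_2, g_3, r, m_5, m_6):
  remainder -36/5b³ + 24/5b²c - 1/30c³ - 65/6a² + 48/325b² + 103/60ac + 699/325bc + 623/2600c² + 10187/650a + 23341/156b - 13537/3900c - 9483/650 ≠ 0; add m_7 = -36/5b³ + 24/5b²c - 1/30c³ - 65/6a² + 48/325b² + 103/60ac + 699/325bc + 623/2600c² + 10187/650a + 23341/156b - 13537/3900c - 9483/650 to the basis.

S(r,m_5): lcm = a³b². S = -⅓a³bc - 1/10a²b²c + ⅚a⁴ - ¼a³b + 12/5a²b² + 62/5ab³ - 36/5b⁴ + 1/12a³c + ⅕ab²c + 12/5b³c - 2a³ - 65/6a²b - 9/4ab² + 3b³ - ⅖b²c + 2a² - 3/10b².
  reduce S modulo (g_1, g_2, g_3, r, m_5, m_6, m_7):
  remainder 1/90c⁴ - 1/45c³ - 358/45a² + 576/325b² + 17/45ac - 452/325bc + 2398/2925c² - 4788/325a + 576/65b + 1927/2925c + 7016/975 ≠ 0; add m_8 = 1/90c⁴ - 1/45c³ - 358/45a² + 576/325b² + 17/45ac - 452/325bc + 2398/2925c² - 4788/325a + 576/65b + 1927/2925c + 7016/975 to the basis.

The other S-polynomials (S(g_1,g_2), S(g_1,g_3), S(g_2,g_3), S(g_3,r), S(g_2,m_5), S(g_3,m_5), S(g_1,m_6), S(g_2,m_6), S(g_3,m_6), S(r,m_6), S(m_5,m_6), S(g_1,m_7), S(g_2,m_7), S(g_3,m_7), S(r,m_7), S(m_5,m_7), S(m_6,m_7), S(g_1,m_8), S(g_2,m_8), S(g_3,m_8), S(r,m_8), S(m_5,m_8), S(m_6,m_8), S(m_7,m_8)) all reduce to 0 modulo the current basis, so we have a Gröbner basis.
Inter-reduce: drop elements whose leading term is divisible by another's, tail-reduce, and make monic.
Reduced Gröbner basis: {c⁴ - 2c³ - 716a² + 10368/65b² + 34ac - 8136/65bc + 4796/65c² - 86184/65a + 10368/13b + 3854/65c + 42096/65, a³ + 1/10a²c - 12/5a² + 108/325b² - ⅕ac - 36/325bc + 31/325c² - 7491/1300a - 9/65b - 56/325c + 4907/650, b³ - ⅔b²c + 1/216c³ + 325/216a² - 4/195b² - 103/432ac - 233/780bc - 623/18720c² - 10187/4680a - 116705/5616b + 13537/28080c + 3161/1560, ac² - 24a² + 432/65b² - 144/65bc - 6/65c² + 309/65a - 36/13b + 36/65c + 454/65, bc² + 4bc - 10a - c + 12, ab - 36/65b² + 12/65bc + 1/130c² - 42/65a + 3/13b - 3/65c + 38/65}.
The reduced Gröbner basis of I + (p) is {c⁴ - 2c³ - 716a² + 10368/65b² + 34ac - 8136/65bc + 4796/65c² - 86184/65a + 10368/13b + 3854/65c + 42096/65, a³ + 1/10a²c - 12/5a² + 108/325b² - ⅕ac - 36/325bc + 31/325c² - 7491/1300a - 9/65b - 56/325c + 4907/650, b³ - ⅔b²c + 1/216c³ + 325/216a² - 4/195b² - 103/432ac - 233/780bc - 623/18720c² - 10187/4680a - 116705/5616b + 13537/28080c + 3161/1560, ac² - 24a² + 432/65b² - 144/65bc - 6/65c² + 309/65a - 36/13b + 36/65c + 454/65, bc² + 4bc - 10a - c + 12, ab - 36/65b² + 12/65bc + 1/130c² - 42/65a + 3/13b - 3/65c + 38/65} ≠ {1}, a proper ideal, so the enlarged system stays consistent: p is independent of I, with normal form -ab² + ⅓abc - ⅚a² + ¼ab - 1/12ac + 2a + 65/6b - 2.

The remainder on division by a Gröbner basis is unique — it is the normal form.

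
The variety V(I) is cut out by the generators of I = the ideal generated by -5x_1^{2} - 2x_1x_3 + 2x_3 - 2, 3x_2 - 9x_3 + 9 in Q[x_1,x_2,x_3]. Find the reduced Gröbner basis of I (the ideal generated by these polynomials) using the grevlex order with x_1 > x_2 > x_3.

G = {x_1^{2} + \tfrac{2}{5}x_1x_3 - \tfrac{2}{5}x_3 + \tfrac{2}{5}, x_2 - 3x_3 + 3}

f_1 = -5x_1^{2} - 2x_1x_3 + 2x_3 - 2, LT = x_1^{2}.
f_2 = 3x_2 - 9x_3 + 9, LT = x_2.

The S-polynomials (S(f_1,f_2)) all reduce to 0 modulo the current basis, so we have a Gröbner basis.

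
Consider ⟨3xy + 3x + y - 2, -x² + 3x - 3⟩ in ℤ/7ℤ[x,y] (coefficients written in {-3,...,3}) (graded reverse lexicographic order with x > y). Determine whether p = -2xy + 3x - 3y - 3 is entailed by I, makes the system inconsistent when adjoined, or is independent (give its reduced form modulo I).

First compute the reduced Gröbner basis of I by Buchberger's algorithm.
f_1 = 3xy + 3x + y - 2, LT = xy.
f_2 = -x² + 3x - 3, LT = x².

S(f_1,f_2): lcm = x²y. S = x² + xy - 3x - 3y.
  leading term x²: subtract (-1)·f_2 from x² + xy - 3x - 3y → xy - 3y - 3
  leading term xy: subtract (-2)·f_1 from xy - 3y - 3 → -x - y
  leading term x: no divisor's leading term divides it; move -x to the remainder.
  leading term y: no divisor's leading term divides it; move -y to the remainder.
  remainder -x - y ≠ 0; add h_3 = -x - y to the basis.

S(f_1,h_3): lcm = xy. S = -y² + x - 2y - 3.
  leading term y²: no divisor's leading term divides it; move -y² to the remainder.
  leading term x: subtract (-1)·h_3 from x - 2y - 3 → -3y - 3
  leading term y: no divisor's leading term divides it; move -3y to the remainder.
  leading term 1: no divisor's leading term divides it; move -3 to the remainder.
  remainder -y² - 3y - 3 ≠ 0; add h_4 = -y² - 3y - 3 to the basis.

S(f_2,h_3): lcm = x². S = -xy - 3x + 3.
  leading term xy: subtract (2)·f_1 from -xy - 3x + 3 → -2x - 2y
  leading term x: subtract (2)·h_3 from -2x - 2y → 0
  remainder 0.

S(f_1,h_4): lcm = xy². S = -2xy - 2y² - 3x - 3y.
  leading term xy: subtract (-3)·f_1 from -2xy - 2y² - 3x - 3y → -2y² - x + 1
  leading term y²: subtract (2)·h_4 from -2y² - x + 1 → -x - y
  leading term x: subtract (1)·h_3 from -x - y → 0
  remainder 0.

S(f_2,h_4): leading monomials are coprime, so the S-polynomial reduces to 0 (Buchberger's first criterion).
S(h_3,h_4): leading monomials are coprime, so the S-polynomial reduces to 0 (Buchberger's first criterion).
Every S-polynomial of the final basis reduces to 0, so we have a Gröbner basis.
Inter-reduce: drop elements whose leading term is divisible by another's, tail-reduce, and make monic.
Reduced Gröbner basis: {y² + 3y + 3, x + y}.
Label its elements g_1 = y² + 3y + 3, g_2 = x + y.

Reduce p = -2xy + 3x - 3y - 3 modulo G:
  leading term xy: subtract (-2y)·g_2 from -2xy + 3x - 3y - 3 → 2y² + 3x - 3y - 3
  leading term y²: subtract (2)·g_1 from 2y² + 3x - 3y - 3 → 3x - 2y - 2
  leading term x: subtract (3)·g_2 from 3x - 2y - 2 → 2y - 2
  leading term y: no divisor's leading term divides it; move 2y to the remainder.
  leading term 1: no divisor's leading term divides it; move -2 to the remainder.
  normal form = 2y - 2.
The normal form is nonzero, so p ∉ I. Since p minus its normal form lies in I, I + (p) = I + (r) where r = 2y - 2; decide whether this ideal is the whole ring.
Run Buchberger on G together with r (pairs among the g_i already reduce to 0 since G is a Gröbner basis):
g_1 = y² + 3y + 3, LT = y².
g_2 = x + y, LT = x.
r = 2y - 2, LT = y.

S(g_1,g_2): leading monomials are coprime, so the S-polynomial reduces to 0 (Buchberger's first criterion).
S(g_1,r): lcm = y². S = -3y + 3.
  leading term y: subtract (2)·r from -3y + 3 → 0
  remainder 0.

S(g_2,r): leading monomials are coprime, so the S-polynomial reduces to 0 (Buchberger's first criterion).
Every S-polynomial of the final basis reduces to 0, so we have a Gröbner basis.
Inter-reduce: drop elements whose leading term is divisible by another's, tail-reduce, and make monic.
Reduced Gröbner basis: {x + 1, y - 1}.
The reduced Gröbner basis of I + (p) is {x + 1, y - 1} ≠ {1}, a proper ideal, so the enlarged system stays consistent: p is independent of I, with normal form 2y - 2.

The remainder on division by a Gröbner basis is unique — it is the normal form.

-2xy + 3x - 3y - 3 is independent of I; its normal form modulo I is 2y - 2.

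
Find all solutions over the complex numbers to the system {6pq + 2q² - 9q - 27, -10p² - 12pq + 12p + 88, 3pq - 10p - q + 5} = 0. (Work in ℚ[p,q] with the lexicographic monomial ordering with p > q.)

Compute a lex Gröbner basis by Buchberger's algorithm.
f_1 = 6pq + 2q² - 9q - 27, LT = pq.
f_2 = -10p² - 12pq + 12p + 88, LT = p².
f_3 = 3pq - 10p - q + 5, LT = pq.

S(f_1,f_2): lcm = p²q. S = -13/15pq² - 3/10pq - 9/2p + 44/5q.
  reduce S modulo (f_1, f_2, f_3):
  remainder -9/2p + 13/45q³ - 6/5q² + 89/20q - 27/20 ≠ 0; add h_4 = -9/2p + 13/45q³ - 6/5q² + 89/20q - 27/20 to the basis.

S(f_1,f_3): lcm = pq. S = 10/3p + ⅓q² - 7/6q - 37/6.
  reduce S modulo (f_1, f_2, f_3, h_4):
  remainder 52/243q³ - 5/9q² + 115/54q - 43/6 ≠ 0; add h_5 = 52/243q³ - 5/9q² + 115/54q - 43/6 to the basis.

S(f_2,f_3): lcm = p²q. S = 10/3p² + 6/5pq² - 13/15pq - 5/3p - 44/5q.
  reduce S modulo (f_1, f_2, f_3, h_4, h_5):
  remainder 1258/585q² - 1151/195q - 107/65 ≠ 0; add h_6 = 1258/585q² - 1151/195q - 107/65 to the basis.

S(f_1,h_4): lcm = pq. S = 26/405q⁴ - 4/15q³ + 119/90q² - 9/5q - 9/2.
  reduce S modulo (f_1, f_2, f_3, h_4, h_5, h_6):
  remainder 63107/25160q - 189321/25160 ≠ 0; add h_7 = 63107/25160q - 189321/25160 to the basis.

The other S-polynomials (S(f_2,h_4), S(f_3,h_4), S(f_1,h_5), S(f_2,h_5), S(f_3,h_5), S(h_4,h_5), S(f_1,h_6), S(f_2,h_6), S(f_3,h_6), S(h_4,h_6), S(h_5,h_6), S(f_1,h_7), S(f_2,h_7), S(f_3,h_7), S(h_4,h_7), S(h_5,h_7), S(h_6,h_7)) all reduce to 0 modulo the current basis, so we have a Gröbner basis.
Inter-reduce: drop elements whose leading term is divisible by another's, tail-reduce, and make monic.
Reduced Gröbner basis: {p - 2, q - 3}.

The lex basis is triangular: the last element involves only q. Solving q - 3 = 0 gives q ∈ {3}; substituting each value into the earlier elements determines the remaining variables.
  q = 3: the earlier basis element becomes p - 2 = 0, giving p = 2 — point (2, 3).

{(2, 3)}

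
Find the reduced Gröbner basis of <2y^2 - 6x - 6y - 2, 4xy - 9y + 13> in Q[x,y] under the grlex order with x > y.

G = {x^2 - 23/12x + 13/12y - 4, xy - 9/4y + 13/4, y^2 - 3x - 3y - 1}

f_1 = 2y^2 - 6x - 6y - 2, LT = y^2.
f_2 = 4xy - 9y + 13, LT = xy.

S(f_1,f_2): lcm = xy^2. S = -3x^2 - 3xy + 9/4y^2 - x - 13/4y.
  leading term x^2: no divisor's leading term divides it; move -3x^2 to the remainder.
  leading term xy: subtract (-3/4)·f_2 from -3xy + 9/4y^2 - x - 13/4y → 9/4y^2 - x - 10y + 39/4
  leading term y^2: subtract (9/8)·f_1 from 9/4y^2 - x - 10y + 39/4 → 23/4x - 13/4y + 12
  leading term x: no divisor's leading term divides it; move 23/4x to the remainder.
  leading term y: no divisor's leading term divides it; move -13/4y to the remainder.
  leading term 1: no divisor's leading term divides it; move 12 to the remainder.
  remainder -3x^2 + 23/4x - 13/4y + 12 ≠ 0; add g_3 = -3x^2 + 23/4x - 13/4y + 12 to the basis.

The other S-polynomials (S(f_1,g_3), S(f_2,g_3)) all reduce to 0 modulo the current basis, so we have a Gröbner basis.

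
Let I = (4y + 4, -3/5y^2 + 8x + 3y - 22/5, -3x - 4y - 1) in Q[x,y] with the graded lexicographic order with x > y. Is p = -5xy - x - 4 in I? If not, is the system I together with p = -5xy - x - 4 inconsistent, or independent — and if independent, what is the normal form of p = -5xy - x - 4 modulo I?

First compute the reduced Gröbner basis of I by Buchberger's algorithm.
f_1 = 4y + 4, LT = y.
f_2 = -3/5y^2 + 8x + 3y - 22/5, LT = y^2.
f_3 = -3x - 4y - 1, LT = x.

The S-polynomials (S(f_1,f_2), S(f_1,f_3), S(f_2,f_3)) all reduce to 0 modulo the current basis, so we have a Gröbner basis.
Inter-reduce: drop elements whose leading term is divisible by another's, tail-reduce, and make monic.
Reduced Gröbner basis: {x - 1, y + 1}.
Label its elements g_1 = x - 1, g_2 = y + 1.

Reduce p = -5xy - x - 4 modulo G:
  leading term xy: subtract (-5y)·g_1 from -5xy - x - 4 → -x - 5y - 4
  leading term x: subtract (-1)·g_1 from -x - 5y - 4 → -5y - 5
  leading term y: subtract (-5)·g_2 from -5y - 5 → 0
  normal form = 0.
Since the normal form is 0, p ∈ I.

-5xy - x - 4 lies in I (it reduces to 0).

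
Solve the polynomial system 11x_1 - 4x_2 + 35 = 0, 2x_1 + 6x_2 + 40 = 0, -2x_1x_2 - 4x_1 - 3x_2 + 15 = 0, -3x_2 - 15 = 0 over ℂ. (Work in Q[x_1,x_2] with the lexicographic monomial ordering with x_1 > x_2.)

Compute a lex Gröbner basis by Buchberger's algorithm.
f_1 = 11x_1 - 4x_2 + 35, LT = x_1.
f_2 = 2x_1 + 6x_2 + 40, LT = x_1.
f_3 = -2x_1x_2 - 4x_1 - 3x_2 + 15, LT = x_1x_2.
f_4 = -3x_2 - 15, LT = x_2.

The S-polynomials (S(f_1,f_2), S(f_1,f_3), S(f_1,f_4), S(f_2,f_3), S(f_2,f_4), S(f_3,f_4)) all reduce to 0 modulo the current basis, so we have a Gröbner basis.
Inter-reduce: drop elements whose leading term is divisible by another's, tail-reduce, and make monic.
Reduced Gröbner basis: {x_1 + 5, x_2 + 5}.

From the last basis element, x_2 + 5 = 0, so x_2 takes values in {-5}. Each choice, substituted upward through the basis, yields the corresponding point(s) of the solution set.
  x_2 = -5: the earlier basis element becomes x_1 + 5 = 0, giving x_1 = -5 — point (-5, -5).
Check: every point annihilates each of the original generators.

{(-5, -5)}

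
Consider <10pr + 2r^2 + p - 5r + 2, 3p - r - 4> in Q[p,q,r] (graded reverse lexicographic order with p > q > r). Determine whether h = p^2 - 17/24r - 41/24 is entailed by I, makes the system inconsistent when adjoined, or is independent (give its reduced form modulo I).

p^2 - 17/24r - 41/24 lies in I (it reduces to 0).

First compute the reduced Gröbner basis of I by Buchberger's algorithm.
f_1 = 10pr + 2r^2 + p - 5r + 2, LT = pr.
f_2 = 3p - r - 4, LT = p.

S(f_1,f_2): lcm = pr. S = 8/15r^2 + 1/10p + 5/6r + 1/5.
  leading term r^2: no divisor's leading term divides it; move 8/15r^2 to the remainder.
  leading term p: subtract (1/30)·f_2 from 1/10p + 5/6r + 1/5 → 13/15r + 1/3
  leading term r: no divisor's leading term divides it; move 13/15r to the remainder.
  leading term 1: no divisor's leading term divides it; move 1/3 to the remainder.
  remainder 8/15r^2 + 13/15r + 1/3 ≠ 0; add k_3 = 8/15r^2 + 13/15r + 1/3 to the basis.

S(f_1,k_3): lcm = pr^2. S = 1/5r^3 - 61/40pr - 1/2r^2 - 5/8p + 1/5r.
  leading term r^3: subtract (3/8r)·k_3 from 1/5r^3 - 61/40pr - 1/2r^2 - 5/8p + 1/5r → -61/40pr - 33/40r^2 - 5/8p + 3/40r
  leading term pr: subtract (-61/400)·f_1 from -61/40pr - 33/40r^2 - 5/8p + 3/40r → -13/25r^2 - 189/400p - 11/16r + 61/200
  leading term r^2: subtract (-39/40)·k_3 from -13/25r^2 - 189/400p - 11/16r + 61/200 → -189/400p + 63/400r + 63/100
  leading term p: subtract (-63/400)·f_2 from -189/400p + 63/400r + 63/100 → 0
  remainder 0.

S(f_2,k_3): leading monomials are coprime, so the S-polynomial reduces to 0 (Buchberger's first criterion).
Every S-polynomial of the final basis reduces to 0, so we have a Gröbner basis.
Inter-reduce: drop elements whose leading term is divisible by another's, tail-reduce, and make monic.
Reduced Gröbner basis: {r^2 + 13/8r + 5/8, p - 1/3r - 4/3}.
Label its elements g_1 = r^2 + 13/8r + 5/8, g_2 = p - 1/3r - 4/3.

Reduce h = p^2 - 17/24r - 41/24 modulo G:
  leading term p^2: subtract (p)·g_2 from p^2 - 17/24r - 41/24 → 1/3pr + 4/3p - 17/24r - 41/24
  leading term pr: subtract (1/3r)·g_2 from 1/3pr + 4/3p - 17/24r - 41/24 → 1/9r^2 + 4/3p - 19/72r - 41/24
  leading term r^2: subtract (1/9)·g_1 from 1/9r^2 + 4/3p - 19/72r - 41/24 → 4/3p - 4/9r - 16/9
  leading term p: subtract (4/3)·g_2 from 4/3p - 4/9r - 16/9 → 0
  normal form = 0.
Since the normal form is 0, h ∈ I.

Ideal membership is decidable via reduction modulo a Gröbner basis.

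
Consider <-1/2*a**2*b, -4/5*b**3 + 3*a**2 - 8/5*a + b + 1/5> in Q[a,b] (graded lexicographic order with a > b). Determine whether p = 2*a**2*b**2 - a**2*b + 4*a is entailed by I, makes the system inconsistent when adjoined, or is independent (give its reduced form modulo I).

2*a**2*b**2 - a**2*b + 4*a is independent of I; its normal form modulo I is 4*a.

First compute the reduced Gröbner basis of I by Buchberger's algorithm.
f_1 = -1/2*a**2*b, LT = a**2*b.
f_2 = -4/5*b**3 + 3*a**2 - 8/5*a + b + 1/5, LT = b**3.

S(f_1,f_2): lcm = a**2*b**3. S = 15/4*a**4 - 2*a**3 + 5/4*a**2*b + 1/4*a**2.
  leading term a**4: no divisor's leading term divides it; move 15/4*a**4 to the remainder.
  leading term a**3: no divisor's leading term divides it; move -2*a**3 to the remainder.
  leading term a**2*b: subtract (-5/2)·f_1 from 5/4*a**2*b + 1/4*a**2 → 1/4*a**2
  leading term a**2: no divisor's leading term divides it; move 1/4*a**2 to the remainder.
  remainder 15/4*a**4 - 2*a**3 + 1/4*a**2 ≠ 0; add h_3 = 15/4*a**4 - 2*a**3 + 1/4*a**2 to the basis.

The other S-polynomials (S(f_1,h_3), S(f_2,h_3)) all reduce to 0 modulo the current basis, so we have a Gröbner basis.
Inter-reduce: drop elements whose leading term is divisible by another's, tail-reduce, and make monic.
Reduced Gröbner basis: {a**4 - 8/15*a**3 + 1/15*a**2, a**2*b, b**3 - 15/4*a**2 + 2*a - 5/4*b - 1/4}.
Label its elements g_1 = a**4 - 8/15*a**3 + 1/15*a**2, g_2 = a**2*b, g_3 = b**3 - 15/4*a**2 + 2*a - 5/4*b - 1/4.

Reduce p = 2*a**2*b**2 - a**2*b + 4*a modulo G:
  leading term a**2*b**2: subtract (2*b)·g_2 from 2*a**2*b**2 - a**2*b + 4*a → -a**2*b + 4*a
  leading term a**2*b: subtract (-1)·g_2 from -a**2*b + 4*a → 4*a
  leading term a: no divisor's leading term divides it; move 4*a to the remainder.
  normal form = 4*a.
The normal form is nonzero, so p ∉ I. Since p minus its normal form lies in I, I + (p) = I + (r) where r = 4*a; decide whether this ideal is the whole ring.
Run Buchberger on G together with r (pairs among the g_i already reduce to 0 since G is a Gröbner basis):
g_1 = a**4 - 8/15*a**3 + 1/15*a**2, LT = a**4.
g_2 = a**2*b, LT = a**2*b.
g_3 = b**3 - 15/4*a**2 + 2*a - 5/4*b - 1/4, LT = b**3.
r = 4*a, LT = a.

The S-polynomials (S(g_1,g_2), S(g_1,g_3), S(g_1,r), S(g_2,g_3), S(g_2,r), S(g_3,r)) all reduce to 0 modulo the current basis, so we have a Gröbner basis.
Inter-reduce: drop elements whose leading term is divisible by another's, tail-reduce, and make monic.
Reduced Gröbner basis: {b**3 - 5/4*b - 1/4, a}.
The reduced Gröbner basis of I + (p) is {b**3 - 5/4*b - 1/4, a} ≠ {1}, a proper ideal, so the enlarged system stays consistent: p is independent of I, with normal form 4*a.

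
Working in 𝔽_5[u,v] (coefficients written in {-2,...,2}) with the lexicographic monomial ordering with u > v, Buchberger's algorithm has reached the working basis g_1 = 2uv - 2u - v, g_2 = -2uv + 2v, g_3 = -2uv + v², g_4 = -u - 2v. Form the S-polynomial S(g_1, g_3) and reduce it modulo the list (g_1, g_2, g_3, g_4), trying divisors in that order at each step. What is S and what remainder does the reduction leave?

lcm(LM(g_1), LM(g_3)) = uv.
S = (lcm/LT(g_1))·g_1 − (lcm/LT(g_3))·g_3 = -u - 2v² + 2v.
Reduce S modulo (g_1, g_2, g_3, g_4) in that order:
  leading term u: subtract (1)·g_4 from -u - 2v² + 2v → -2v² - v
  leading term v²: no divisor's leading term divides it; move -2v² to the remainder.
  leading term v: no divisor's leading term divides it; move -v to the remainder.
The remainder -2v² - v is nonzero, so it would be added as the next basis element.

S(g_1, g_3) = -u - 2v² + 2v; remainder on division = -2v² - v.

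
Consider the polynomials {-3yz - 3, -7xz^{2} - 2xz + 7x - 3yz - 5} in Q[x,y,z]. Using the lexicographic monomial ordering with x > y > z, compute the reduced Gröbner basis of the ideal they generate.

G = {xy + xz + \tfrac{2}{7}x - \tfrac{2}{7}y, xz^{2} + \tfrac{2}{7}xz - x + \tfrac{2}{7}, yz + 1}

The reduced Gröbner basis is the canonical form of the ideal for this ordering.

f_1 = -3yz - 3, LT = yz.
f_2 = -7xz^{2} - 2xz + 7x - 3yz - 5, LT = xz^{2}.

S(f_1,f_2): lcm = xyz^{2}. S = -\tfrac{2}{7}xyz + xy + xz - \tfrac{3}{7}y^{2}z - \tfrac{5}{7}y.
  leading term xyz: subtract (\tfrac{2}{21}x)·f_1 from -\tfrac{2}{7}xyz + xy + xz - \tfrac{3}{7}y^{2}z - \tfrac{5}{7}y → xy + xz + \tfrac{2}{7}x - \tfrac{3}{7}y^{2}z - \tfrac{5}{7}y
  leading term xy: no divisor's leading term divides it; move xy to the remainder.
  leading term xz: no divisor's leading term divides it; move xz to the remainder.
  leading term x: no divisor's leading term divides it; move \tfrac{2}{7}x to the remainder.
  leading term y^{2}z: subtract (\tfrac{1}{7}y)·f_1 from -\tfrac{3}{7}y^{2}z - \tfrac{5}{7}y → -\tfrac{2}{7}y
  leading term y: no divisor's leading term divides it; move -\tfrac{2}{7}y to the remainder.
  remainder xy + xz + \tfrac{2}{7}x - \tfrac{2}{7}y ≠ 0; add g_3 = xy + xz + \tfrac{2}{7}x - \tfrac{2}{7}y to the basis.

The other S-polynomials (S(f_1,g_3), S(f_2,g_3)) all reduce to 0 modulo the current basis, so we have a Gröbner basis.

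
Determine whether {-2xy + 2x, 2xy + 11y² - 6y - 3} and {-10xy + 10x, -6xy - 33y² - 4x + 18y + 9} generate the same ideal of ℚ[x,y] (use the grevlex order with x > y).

No, the ideals differ.

Since reduced Gröbner bases are canonical representatives of ideals under a given ordering, it suffices to compute and compare them.
Buchberger on the first generating set:
f_1 = -2xy + 2x, LT = xy.
f_2 = 2xy + 11y² - 6y - 3, LT = xy.

S(f_1,f_2): lcm = xy. S = -11/2y² - x + 3y + 3/2.
  reduce S modulo (f_1, f_2):
  remainder -11/2y² - x + 3y + 3/2 ≠ 0; add g_3 = -11/2y² - x + 3y + 3/2 to the basis.

S(f_1,g_3): lcm = xy². S = -2/11x² - 5/11xy + 3/11x.
  reduce S modulo (f_1, f_2, g_3):
  remainder -2/11x² - 2/11x ≠ 0; add g_4 = -2/11x² - 2/11x to the basis.

The other S-polynomials (S(f_2,g_3), S(f_1,g_4), S(f_2,g_4), S(g_3,g_4)) all reduce to 0 modulo the current basis, so we have a Gröbner basis.
Inter-reduce: drop elements whose leading term is divisible by another's, tail-reduce, and make monic.
Reduced Gröbner basis: {x² + x, xy - x, y² + 2/11x - 6/11y - 3/11}.

Buchberger on the second generating set:
h_1 = -10xy + 10x, LT = xy.
h_2 = -6xy - 33y² - 4x + 18y + 9, LT = xy.

S(h_1,h_2): lcm = xy. S = -11/2y² - 5/3x + 3y + 3/2.
  reduce S modulo (h_1, h_2):
  remainder -11/2y² - 5/3x + 3y + 3/2 ≠ 0; add k_3 = -11/2y² - 5/3x + 3y + 3/2 to the basis.

S(h_1,k_3): lcm = xy². S = -10/33x² - 5/11xy + 3/11x.
  reduce S modulo (h_1, h_2, k_3):
  remainder -10/33x² - 2/11x ≠ 0; add k_4 = -10/33x² - 2/11x to the basis.

The other S-polynomials (S(h_2,k_3), S(h_1,k_4), S(h_2,k_4), S(k_3,k_4)) all reduce to 0 modulo the current basis, so we have a Gröbner basis.
Inter-reduce: drop elements whose leading term is divisible by another's, tail-reduce, and make monic.
Reduced Gröbner basis: {x² + ⅗x, xy - x, y² + 10/33x - 6/11y - 3/11}.

These differ, so the ideals are not equal.
The same test decides containment: I ⊆ J iff every generator of I reduces to 0 modulo a Gröbner basis of J.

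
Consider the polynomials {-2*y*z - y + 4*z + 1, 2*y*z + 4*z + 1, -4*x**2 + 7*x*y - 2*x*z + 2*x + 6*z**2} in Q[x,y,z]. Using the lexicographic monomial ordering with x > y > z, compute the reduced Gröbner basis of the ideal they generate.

G = {x**2 - 27/2*x*z - 4*x + 3/4*z + 3/32, y - 8*z - 2, z**2 + 1/2*z + 1/16}

f_1 = -2*y*z - y + 4*z + 1, LT = y*z.
f_2 = 2*y*z + 4*z + 1, LT = y*z.
f_3 = -4*x**2 + 7*x*y - 2*x*z + 2*x + 6*z**2, LT = x**2.

S(f_1,f_2): lcm = y*z. S = 1/2*y - 4*z - 1.
  reduce S modulo (f_1, f_2, f_3):
  remainder 1/2*y - 4*z - 1 ≠ 0; add g_4 = 1/2*y - 4*z - 1 to the basis.

S(f_1,g_4): lcm = y*z. S = 1/2*y + 8*z**2 - 1/2.
  reduce S modulo (f_1, f_2, f_3, g_4):
  remainder 8*z**2 + 4*z + 1/2 ≠ 0; add g_5 = 8*z**2 + 4*z + 1/2 to the basis.

The other S-polynomials (S(f_1,f_3), S(f_2,f_3), S(f_2,g_4), S(f_3,g_4), S(f_1,g_5), S(f_2,g_5), S(f_3,g_5), S(g_4,g_5)) all reduce to 0 modulo the current basis, so we have a Gröbner basis.
Inter-reduce: drop elements whose leading term is divisible by another's, tail-reduce, and make monic.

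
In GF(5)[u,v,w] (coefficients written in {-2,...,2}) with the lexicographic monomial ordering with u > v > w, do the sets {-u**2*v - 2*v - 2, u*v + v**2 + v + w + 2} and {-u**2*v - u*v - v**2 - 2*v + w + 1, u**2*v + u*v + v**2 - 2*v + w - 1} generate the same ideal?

No, the ideals differ.

For a fixed monomial order, each ideal has a unique reduced Gröbner basis; comparing bases decides equality.
Buchberger on the first generating set:
f_1 = -u**2*v - 2*v - 2, LT = u**2*v.
f_2 = u*v + v**2 + v + w + 2, LT = u*v.

S(f_1,f_2): lcm = u**2*v. S = -u*v**2 - u*v - u*w - 2*u + 2*v + 2.
  reduce S modulo (f_1, f_2):
  remainder -u*w - 2*u + v**3 + 2*v**2 + v*w + w - 1 ≠ 0; add g_3 = -u*w - 2*u + v**3 + 2*v**2 + v*w + w - 1 to the basis.

S(f_1,g_3): lcm = u**2*v*w. S = -2*u**2*v + u*v**4 + 2*u*v**3 + u*v**2*w + u*v*w - u*v + 2*v*w + 2*w.
  reduce S modulo (f_1, f_2, g_3):
  remainder -v**5 + 2*v**4 - 2*v**3*w + v**3 + v**2*w + 2*v**2 - v*w**2 - v*w - w**2 + w + 1 ≠ 0; add g_4 = -v**5 + 2*v**4 - 2*v**3*w + v**3 + v**2*w + 2*v**2 - v*w**2 - v*w - w**2 + w + 1 to the basis.

S(f_2,g_3): lcm = u*v*w. S = -2*u*v + v**4 + 2*v**3 + 2*v**2*w + 2*v*w - v + w**2 + 2*w.
  reduce S modulo (f_1, f_2, g_3, g_4):
  remainder v**4 + 2*v**3 + 2*v**2*w + 2*v**2 + 2*v*w + v + w**2 - w - 1 ≠ 0; add g_5 = v**4 + 2*v**3 + 2*v**2*w + 2*v**2 + 2*v*w + v + w**2 - w - 1 to the basis.

The other S-polynomials (S(f_1,g_4), S(f_2,g_4), S(g_3,g_4), S(f_1,g_5), S(f_2,g_5), S(g_3,g_5), S(g_4,g_5)) all reduce to 0 modulo the current basis, so we have a Gröbner basis.
Inter-reduce: drop elements whose leading term is divisible by another's, tail-reduce, and make monic.
Reduced Gröbner basis: {u*v + v**2 + v + w + 2, u*w + 2*u - v**3 - 2*v**2 - v*w - w + 1, v**4 + 2*v**3 + 2*v**2*w + 2*v**2 + 2*v*w + v + w**2 - w - 1}.

Buchberger on the second generating set:
h_1 = -u**2*v - u*v - v**2 - 2*v + w + 1, LT = u**2*v.
h_2 = u**2*v + u*v + v**2 - 2*v + w - 1, LT = u**2*v.

S(h_1,h_2): lcm = u**2*v. S = -v - 2*w.
  reduce S modulo (h_1, h_2):
  remainder -v - 2*w ≠ 0; add k_3 = -v - 2*w to the basis.

S(h_1,k_3): lcm = u**2*v. S = -2*u**2*w + u*v + v**2 + 2*v - w - 1.
  reduce S modulo (h_1, h_2, k_3):
  remainder -2*u**2*w - 2*u*w - w**2 - 1 ≠ 0; add k_4 = -2*u**2*w - 2*u*w - w**2 - 1 to the basis.

The other S-polynomials (S(h_2,k_3), S(h_1,k_4), S(h_2,k_4), S(k_3,k_4)) all reduce to 0 modulo the current basis, so we have a Gröbner basis.
Inter-reduce: drop elements whose leading term is divisible by another's, tail-reduce, and make monic.
Reduced Gröbner basis: {u**2*w + u*w - 2*w**2 - 2, v + 2*w}.

Since the reduced bases disagree, the two ideals are not the same.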